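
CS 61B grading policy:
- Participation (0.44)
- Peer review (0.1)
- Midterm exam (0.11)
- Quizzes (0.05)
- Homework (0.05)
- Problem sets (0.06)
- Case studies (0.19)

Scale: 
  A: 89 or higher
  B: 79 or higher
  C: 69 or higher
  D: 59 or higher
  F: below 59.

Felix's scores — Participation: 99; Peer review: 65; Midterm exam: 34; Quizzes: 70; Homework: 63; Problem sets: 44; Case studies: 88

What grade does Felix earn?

Weighted total:
  Participation 99 × 0.44 = 43.56
  Peer review 65 × 0.1 = 6.5
  Midterm exam 34 × 0.11 = 3.74
  Quizzes 70 × 0.05 = 3.5
  Homework 63 × 0.05 = 3.15
  Problem sets 44 × 0.06 = 2.64
  Case studies 88 × 0.19 = 16.72
Sum = 79.81
79.81 is ≥ 79 and < 89 → B

B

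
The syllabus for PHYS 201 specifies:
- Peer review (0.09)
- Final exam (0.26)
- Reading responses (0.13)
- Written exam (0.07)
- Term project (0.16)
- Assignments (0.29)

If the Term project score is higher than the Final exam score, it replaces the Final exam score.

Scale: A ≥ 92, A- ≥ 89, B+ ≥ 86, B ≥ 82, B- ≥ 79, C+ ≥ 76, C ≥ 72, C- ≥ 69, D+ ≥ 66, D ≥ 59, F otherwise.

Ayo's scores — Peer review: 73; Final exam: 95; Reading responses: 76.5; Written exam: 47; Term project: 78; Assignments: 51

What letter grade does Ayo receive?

C-

Term project (78) ≤ Final exam (95), so Final exam stays at 95.
Weighted total:
  Peer review 73 × 0.09 = 6.57
  Final exam 95 × 0.26 = 24.7
  Reading responses 76.5 × 0.13 = 9.945
  Written exam 47 × 0.07 = 3.29
  Term project 78 × 0.16 = 12.48
  Assignments 51 × 0.29 = 14.79
Sum = 71.775
71.775 is ≥ 69 and < 72 → C-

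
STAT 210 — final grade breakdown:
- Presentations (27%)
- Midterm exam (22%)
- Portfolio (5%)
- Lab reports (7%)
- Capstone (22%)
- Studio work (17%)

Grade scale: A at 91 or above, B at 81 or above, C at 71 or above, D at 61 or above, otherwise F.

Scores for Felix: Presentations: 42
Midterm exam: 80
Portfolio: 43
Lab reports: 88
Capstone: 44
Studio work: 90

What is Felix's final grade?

D

Weighted total:
  Presentations 42 × 0.27 = 11.34
  Midterm exam 80 × 0.22 = 17.6
  Portfolio 43 × 0.05 = 2.15
  Lab reports 88 × 0.07 = 6.16
  Capstone 44 × 0.22 = 9.68
  Studio work 90 × 0.17 = 15.3
Sum = 62.23
62.23 is ≥ 61 and < 71 → D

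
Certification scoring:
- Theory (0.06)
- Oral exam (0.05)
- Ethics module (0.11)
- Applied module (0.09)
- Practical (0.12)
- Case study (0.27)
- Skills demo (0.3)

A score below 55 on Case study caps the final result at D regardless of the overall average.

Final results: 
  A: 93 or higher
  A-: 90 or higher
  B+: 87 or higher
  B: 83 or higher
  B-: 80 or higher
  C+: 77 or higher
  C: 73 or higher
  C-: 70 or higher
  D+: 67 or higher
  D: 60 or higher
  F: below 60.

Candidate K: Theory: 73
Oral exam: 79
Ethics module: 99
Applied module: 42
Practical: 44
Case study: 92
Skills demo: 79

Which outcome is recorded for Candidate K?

Case study score 92 ≥ 55: minimum met.
Weighted total:
  Theory 73 × 0.06 = 4.38
  Oral exam 79 × 0.05 = 3.95
  Ethics module 99 × 0.11 = 10.89
  Applied module 42 × 0.09 = 3.78
  Practical 44 × 0.12 = 5.28
  Case study 92 × 0.27 = 24.84
  Skills demo 79 × 0.3 = 23.7
Sum = 76.82
76.82 is ≥ 73 and < 77 → C

C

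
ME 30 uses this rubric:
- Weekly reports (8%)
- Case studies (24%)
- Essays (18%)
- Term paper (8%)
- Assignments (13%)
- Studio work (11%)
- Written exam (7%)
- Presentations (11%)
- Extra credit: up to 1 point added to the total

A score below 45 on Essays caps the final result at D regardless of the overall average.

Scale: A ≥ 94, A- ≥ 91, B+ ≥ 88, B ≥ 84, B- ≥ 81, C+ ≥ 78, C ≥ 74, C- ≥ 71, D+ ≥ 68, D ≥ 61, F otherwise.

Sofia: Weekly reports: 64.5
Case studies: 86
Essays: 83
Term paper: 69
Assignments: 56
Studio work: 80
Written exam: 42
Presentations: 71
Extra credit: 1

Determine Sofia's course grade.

C

Essays score 83 ≥ 45: minimum met.
Weighted total:
  Weekly reports 64.5 × 0.08 = 5.16
  Case studies 86 × 0.24 = 20.64
  Essays 83 × 0.18 = 14.94
  Term paper 69 × 0.08 = 5.52
  Assignments 56 × 0.13 = 7.28
  Studio work 80 × 0.11 = 8.8
  Written exam 42 × 0.07 = 2.94
  Presentations 71 × 0.11 = 7.81
Sum = 73.09
Extra credit: 73.09 + 1 = 74.09
74.09 is ≥ 74 and < 78 → C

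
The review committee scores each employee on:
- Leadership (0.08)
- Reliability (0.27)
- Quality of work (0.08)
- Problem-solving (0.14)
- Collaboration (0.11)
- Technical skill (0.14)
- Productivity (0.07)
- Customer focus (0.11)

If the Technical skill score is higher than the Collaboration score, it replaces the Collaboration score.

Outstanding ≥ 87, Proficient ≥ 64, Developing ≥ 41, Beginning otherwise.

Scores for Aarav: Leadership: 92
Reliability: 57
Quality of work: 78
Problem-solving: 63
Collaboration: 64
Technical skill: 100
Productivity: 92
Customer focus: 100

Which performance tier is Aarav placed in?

Technical skill (100) > Collaboration (64), so Collaboration counts as 100.
Weighted total:
  Leadership 92 × 0.08 = 7.36
  Reliability 57 × 0.27 = 15.39
  Quality of work 78 × 0.08 = 6.24
  Problem-solving 63 × 0.14 = 8.82
  Collaboration 100 × 0.11 = 11
  Technical skill 100 × 0.14 = 14
  Productivity 92 × 0.07 = 6.44
  Customer focus 100 × 0.11 = 11
Sum = 80.25
80.25 is ≥ 64 and < 87 → Proficient

Proficient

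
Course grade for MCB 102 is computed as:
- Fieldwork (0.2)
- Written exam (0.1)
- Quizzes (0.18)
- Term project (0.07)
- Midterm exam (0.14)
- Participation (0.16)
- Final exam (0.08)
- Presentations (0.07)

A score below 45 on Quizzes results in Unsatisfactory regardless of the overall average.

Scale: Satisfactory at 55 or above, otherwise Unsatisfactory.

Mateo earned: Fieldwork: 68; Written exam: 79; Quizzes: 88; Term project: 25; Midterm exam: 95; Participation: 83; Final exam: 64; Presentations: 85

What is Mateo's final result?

Satisfactory

Quizzes score 88 ≥ 45: minimum met.
Weighted total:
  Fieldwork 68 × 0.2 = 13.6
  Written exam 79 × 0.1 = 7.9
  Quizzes 88 × 0.18 = 15.84
  Term project 25 × 0.07 = 1.75
  Midterm exam 95 × 0.14 = 13.3
  Participation 83 × 0.16 = 13.28
  Final exam 64 × 0.08 = 5.12
  Presentations 85 × 0.07 = 5.95
Sum = 76.74
76.74 ≥ 55 → Satisfactory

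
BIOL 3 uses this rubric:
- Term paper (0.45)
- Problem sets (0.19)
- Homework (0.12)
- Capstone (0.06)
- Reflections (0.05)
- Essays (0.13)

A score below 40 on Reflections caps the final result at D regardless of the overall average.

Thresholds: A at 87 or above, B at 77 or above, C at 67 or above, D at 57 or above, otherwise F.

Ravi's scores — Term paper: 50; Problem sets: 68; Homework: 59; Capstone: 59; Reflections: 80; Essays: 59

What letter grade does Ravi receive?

Reflections score 80 ≥ 40: minimum met.
Weighted total:
  Term paper 50 × 0.45 = 22.5
  Problem sets 68 × 0.19 = 12.92
  Homework 59 × 0.12 = 7.08
  Capstone 59 × 0.06 = 3.54
  Reflections 80 × 0.05 = 4
  Essays 59 × 0.13 = 7.67
Sum = 57.71
57.71 is ≥ 57 and < 67 → D

D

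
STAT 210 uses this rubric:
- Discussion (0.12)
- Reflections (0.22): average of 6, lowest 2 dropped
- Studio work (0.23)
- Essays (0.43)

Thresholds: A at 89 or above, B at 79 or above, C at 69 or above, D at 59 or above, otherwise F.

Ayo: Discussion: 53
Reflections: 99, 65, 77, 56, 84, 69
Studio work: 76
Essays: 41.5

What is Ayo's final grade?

D

Reflections: drop 56, 65 → average of remaining 4 = 329/4 = 82.25
Weighted total:
  Discussion 53 × 0.12 = 6.36
  Reflections 82.25 × 0.22 = 18.095
  Studio work 76 × 0.23 = 17.48
  Essays 41.5 × 0.43 = 17.845
Sum = 59.78
59.78 is ≥ 59 and < 69 → D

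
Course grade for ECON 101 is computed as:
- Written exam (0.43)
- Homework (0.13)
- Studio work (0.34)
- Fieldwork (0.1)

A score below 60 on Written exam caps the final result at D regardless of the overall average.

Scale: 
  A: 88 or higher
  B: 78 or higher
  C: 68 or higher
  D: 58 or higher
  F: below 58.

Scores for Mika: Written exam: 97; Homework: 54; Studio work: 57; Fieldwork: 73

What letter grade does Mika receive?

Written exam score 97 ≥ 60: minimum met.
Weighted total:
  Written exam 97 × 0.43 = 41.71
  Homework 54 × 0.13 = 7.02
  Studio work 57 × 0.34 = 19.38
  Fieldwork 73 × 0.1 = 7.3
Sum = 75.41
75.41 is ≥ 68 and < 78 → C

C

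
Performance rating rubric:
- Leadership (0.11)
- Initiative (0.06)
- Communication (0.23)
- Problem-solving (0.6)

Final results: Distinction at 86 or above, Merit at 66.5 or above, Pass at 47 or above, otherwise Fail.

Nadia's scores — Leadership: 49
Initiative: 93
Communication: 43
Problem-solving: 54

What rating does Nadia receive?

Pass

Weighted total:
  Leadership 49 × 0.11 = 5.39
  Initiative 93 × 0.06 = 5.58
  Communication 43 × 0.23 = 9.89
  Problem-solving 54 × 0.6 = 32.4
Sum = 53.26
53.26 is ≥ 47 and < 66.5 → Pass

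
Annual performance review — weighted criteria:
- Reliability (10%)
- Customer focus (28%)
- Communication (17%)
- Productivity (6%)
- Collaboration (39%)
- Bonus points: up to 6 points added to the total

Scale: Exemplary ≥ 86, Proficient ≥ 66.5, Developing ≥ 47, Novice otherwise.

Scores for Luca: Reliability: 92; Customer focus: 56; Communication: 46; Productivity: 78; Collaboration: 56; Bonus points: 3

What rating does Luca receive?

Weighted total:
  Reliability 92 × 0.1 = 9.2
  Customer focus 56 × 0.28 = 15.68
  Communication 46 × 0.17 = 7.82
  Productivity 78 × 0.06 = 4.68
  Collaboration 56 × 0.39 = 21.84
Sum = 59.22
Bonus points: 59.22 + 3 = 62.22
62.22 is ≥ 47 and < 66.5 → Developing

Developing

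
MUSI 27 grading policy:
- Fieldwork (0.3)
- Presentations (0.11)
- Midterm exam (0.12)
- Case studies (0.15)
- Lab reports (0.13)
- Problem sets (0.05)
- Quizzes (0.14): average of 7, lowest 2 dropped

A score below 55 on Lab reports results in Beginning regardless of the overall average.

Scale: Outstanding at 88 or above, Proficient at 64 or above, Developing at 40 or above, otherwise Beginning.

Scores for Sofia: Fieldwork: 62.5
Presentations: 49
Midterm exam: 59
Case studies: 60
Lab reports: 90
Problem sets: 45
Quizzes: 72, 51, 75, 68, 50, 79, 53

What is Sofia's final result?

Developing

Quizzes: drop 50, 51 → average of remaining 5 = 347/5 = 69.4
Lab reports score 90 ≥ 55: minimum met.
Weighted total:
  Fieldwork 62.5 × 0.3 = 18.75
  Presentations 49 × 0.11 = 5.39
  Midterm exam 59 × 0.12 = 7.08
  Case studies 60 × 0.15 = 9
  Lab reports 90 × 0.13 = 11.7
  Problem sets 45 × 0.05 = 2.25
  Quizzes 69.4 × 0.14 = 9.716
Sum = 63.886
63.886 is ≥ 40 and < 64 → Developing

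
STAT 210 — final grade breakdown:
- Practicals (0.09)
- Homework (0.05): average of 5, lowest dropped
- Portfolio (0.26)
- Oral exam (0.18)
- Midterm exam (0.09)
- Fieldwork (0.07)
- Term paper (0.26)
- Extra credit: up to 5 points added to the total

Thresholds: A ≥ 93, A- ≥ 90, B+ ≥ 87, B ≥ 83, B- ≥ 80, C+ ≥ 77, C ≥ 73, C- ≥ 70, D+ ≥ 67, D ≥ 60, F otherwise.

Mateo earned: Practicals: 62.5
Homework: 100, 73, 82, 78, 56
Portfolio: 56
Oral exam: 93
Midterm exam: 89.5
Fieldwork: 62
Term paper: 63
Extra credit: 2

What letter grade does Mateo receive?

Homework: drop 56 → average of remaining 4 = 333/4 = 83.25
Weighted total:
  Practicals 62.5 × 0.09 = 5.625
  Homework 83.25 × 0.05 = 4.1625
  Portfolio 56 × 0.26 = 14.56
  Oral exam 93 × 0.18 = 16.74
  Midterm exam 89.5 × 0.09 = 8.055
  Fieldwork 62 × 0.07 = 4.34
  Term paper 63 × 0.26 = 16.38
Sum = 69.8625
Extra credit: 69.8625 + 2 = 71.8625
71.8625 is ≥ 70 and < 73 → C-

C-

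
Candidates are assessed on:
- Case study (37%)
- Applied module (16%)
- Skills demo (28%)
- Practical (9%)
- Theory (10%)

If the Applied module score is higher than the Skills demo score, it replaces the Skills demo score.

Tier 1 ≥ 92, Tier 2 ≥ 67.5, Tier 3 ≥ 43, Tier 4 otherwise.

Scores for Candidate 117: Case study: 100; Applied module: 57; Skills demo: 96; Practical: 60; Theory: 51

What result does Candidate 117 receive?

Applied module (57) ≤ Skills demo (96), so Skills demo stays at 96.
Weighted total:
  Case study 100 × 0.37 = 37
  Applied module 57 × 0.16 = 9.12
  Skills demo 96 × 0.28 = 26.88
  Practical 60 × 0.09 = 5.4
  Theory 51 × 0.1 = 5.1
Sum = 83.5
83.5 is ≥ 67.5 and < 92 → Tier 2

Tier 2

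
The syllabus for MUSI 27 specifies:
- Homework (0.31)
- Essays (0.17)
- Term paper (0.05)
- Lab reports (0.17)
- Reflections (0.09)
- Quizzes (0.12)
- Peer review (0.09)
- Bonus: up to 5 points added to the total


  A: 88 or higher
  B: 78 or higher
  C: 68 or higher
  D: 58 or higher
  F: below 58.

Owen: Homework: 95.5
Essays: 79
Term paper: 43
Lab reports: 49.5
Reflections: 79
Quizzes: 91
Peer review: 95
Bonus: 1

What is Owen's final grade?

B

Weighted total:
  Homework 95.5 × 0.31 = 29.605
  Essays 79 × 0.17 = 13.43
  Term paper 43 × 0.05 = 2.15
  Lab reports 49.5 × 0.17 = 8.415
  Reflections 79 × 0.09 = 7.11
  Quizzes 91 × 0.12 = 10.92
  Peer review 95 × 0.09 = 8.55
Sum = 80.18
Bonus: 80.18 + 1 = 81.18
81.18 is ≥ 78 and < 88 → B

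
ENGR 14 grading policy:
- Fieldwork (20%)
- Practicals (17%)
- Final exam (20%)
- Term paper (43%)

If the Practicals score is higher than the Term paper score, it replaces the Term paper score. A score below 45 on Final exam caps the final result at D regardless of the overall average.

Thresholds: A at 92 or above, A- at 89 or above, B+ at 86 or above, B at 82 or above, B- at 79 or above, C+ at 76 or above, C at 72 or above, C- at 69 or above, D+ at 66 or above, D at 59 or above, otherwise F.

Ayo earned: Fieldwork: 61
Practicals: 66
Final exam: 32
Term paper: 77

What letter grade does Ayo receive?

Practicals (66) ≤ Term paper (77), so Term paper stays at 77.
Final exam score 32 < 45: minimum not met.
Weighted total:
  Fieldwork 61 × 0.2 = 12.2
  Practicals 66 × 0.17 = 11.22
  Final exam 32 × 0.2 = 6.4
  Term paper 77 × 0.43 = 33.11
Sum = 62.93
62.93 would be D; cap at D applies → D.

D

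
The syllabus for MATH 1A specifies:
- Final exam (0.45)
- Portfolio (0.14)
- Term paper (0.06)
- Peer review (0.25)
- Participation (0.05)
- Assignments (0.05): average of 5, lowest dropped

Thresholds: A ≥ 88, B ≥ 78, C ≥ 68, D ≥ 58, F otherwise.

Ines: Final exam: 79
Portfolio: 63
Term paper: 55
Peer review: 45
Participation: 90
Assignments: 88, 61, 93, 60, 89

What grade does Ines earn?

Assignments: drop 60 → average of remaining 4 = 331/4 = 82.75
Weighted total:
  Final exam 79 × 0.45 = 35.55
  Portfolio 63 × 0.14 = 8.82
  Term paper 55 × 0.06 = 3.3
  Peer review 45 × 0.25 = 11.25
  Participation 90 × 0.05 = 4.5
  Assignments 82.75 × 0.05 = 4.1375
Sum = 67.5575
67.5575 is ≥ 58 and < 68 → D

D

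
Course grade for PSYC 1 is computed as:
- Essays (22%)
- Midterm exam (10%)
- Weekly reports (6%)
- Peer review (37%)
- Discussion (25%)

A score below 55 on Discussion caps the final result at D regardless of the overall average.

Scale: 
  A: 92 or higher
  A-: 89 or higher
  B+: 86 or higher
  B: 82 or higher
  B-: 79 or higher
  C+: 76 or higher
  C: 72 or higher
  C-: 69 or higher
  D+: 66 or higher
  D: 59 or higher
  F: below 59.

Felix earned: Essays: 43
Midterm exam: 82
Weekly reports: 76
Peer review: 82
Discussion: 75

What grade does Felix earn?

C-

Discussion score 75 ≥ 55: minimum met.
Weighted total:
  Essays 43 × 0.22 = 9.46
  Midterm exam 82 × 0.1 = 8.2
  Weekly reports 76 × 0.06 = 4.56
  Peer review 82 × 0.37 = 30.34
  Discussion 75 × 0.25 = 18.75
Sum = 71.31
71.31 is ≥ 69 and < 72 → C-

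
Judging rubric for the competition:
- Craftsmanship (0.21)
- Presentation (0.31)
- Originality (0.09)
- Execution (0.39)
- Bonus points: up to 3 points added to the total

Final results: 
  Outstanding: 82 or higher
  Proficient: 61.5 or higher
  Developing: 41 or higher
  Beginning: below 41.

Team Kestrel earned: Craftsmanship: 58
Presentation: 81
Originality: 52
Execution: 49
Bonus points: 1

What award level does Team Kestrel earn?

Weighted total:
  Craftsmanship 58 × 0.21 = 12.18
  Presentation 81 × 0.31 = 25.11
  Originality 52 × 0.09 = 4.68
  Execution 49 × 0.39 = 19.11
Sum = 61.08
Bonus points: 61.08 + 1 = 62.08
62.08 is ≥ 61.5 and < 82 → Proficient

Proficient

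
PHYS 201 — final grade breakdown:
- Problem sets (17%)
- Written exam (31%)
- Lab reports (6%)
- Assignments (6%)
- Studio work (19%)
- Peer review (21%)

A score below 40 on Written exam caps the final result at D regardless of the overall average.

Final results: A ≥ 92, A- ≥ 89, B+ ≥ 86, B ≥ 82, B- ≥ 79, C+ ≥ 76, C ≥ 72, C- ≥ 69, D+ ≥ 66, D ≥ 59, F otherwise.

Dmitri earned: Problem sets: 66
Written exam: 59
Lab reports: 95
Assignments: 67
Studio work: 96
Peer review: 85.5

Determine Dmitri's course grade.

Written exam score 59 ≥ 40: minimum met.
Weighted total:
  Problem sets 66 × 0.17 = 11.22
  Written exam 59 × 0.31 = 18.29
  Lab reports 95 × 0.06 = 5.7
  Assignments 67 × 0.06 = 4.02
  Studio work 96 × 0.19 = 18.24
  Peer review 85.5 × 0.21 = 17.955
Sum = 75.425
75.425 is ≥ 72 and < 76 → C

C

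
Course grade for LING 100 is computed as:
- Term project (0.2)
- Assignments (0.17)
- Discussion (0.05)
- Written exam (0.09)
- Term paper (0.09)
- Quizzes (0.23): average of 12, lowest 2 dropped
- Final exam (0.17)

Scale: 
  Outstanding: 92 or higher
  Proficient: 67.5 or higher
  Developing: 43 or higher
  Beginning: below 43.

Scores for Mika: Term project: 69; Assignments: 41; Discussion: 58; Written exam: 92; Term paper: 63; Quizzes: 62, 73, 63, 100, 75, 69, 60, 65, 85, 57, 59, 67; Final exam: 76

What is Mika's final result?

Quizzes: drop 57, 59 → average of remaining 10 = 719/10 = 71.9
Weighted total:
  Term project 69 × 0.2 = 13.8
  Assignments 41 × 0.17 = 6.97
  Discussion 58 × 0.05 = 2.9
  Written exam 92 × 0.09 = 8.28
  Term paper 63 × 0.09 = 5.67
  Quizzes 71.9 × 0.23 = 16.537
  Final exam 76 × 0.17 = 12.92
Sum = 67.077
67.077 is ≥ 43 and < 67.5 → Developing

Developing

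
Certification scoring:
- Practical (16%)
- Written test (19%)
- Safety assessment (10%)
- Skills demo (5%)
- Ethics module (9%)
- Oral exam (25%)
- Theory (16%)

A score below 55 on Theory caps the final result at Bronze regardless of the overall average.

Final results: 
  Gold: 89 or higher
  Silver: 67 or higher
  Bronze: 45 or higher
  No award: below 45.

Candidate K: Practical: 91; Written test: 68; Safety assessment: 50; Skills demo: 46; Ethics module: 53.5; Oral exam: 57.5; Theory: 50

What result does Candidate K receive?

Theory score 50 < 55: minimum not met.
Weighted total:
  Practical 91 × 0.16 = 14.56
  Written test 68 × 0.19 = 12.92
  Safety assessment 50 × 0.1 = 5
  Skills demo 46 × 0.05 = 2.3
  Ethics module 53.5 × 0.09 = 4.815
  Oral exam 57.5 × 0.25 = 14.375
  Theory 50 × 0.16 = 8
Sum = 61.97
61.97 would be Bronze; cap at Bronze applies → Bronze.

Bronze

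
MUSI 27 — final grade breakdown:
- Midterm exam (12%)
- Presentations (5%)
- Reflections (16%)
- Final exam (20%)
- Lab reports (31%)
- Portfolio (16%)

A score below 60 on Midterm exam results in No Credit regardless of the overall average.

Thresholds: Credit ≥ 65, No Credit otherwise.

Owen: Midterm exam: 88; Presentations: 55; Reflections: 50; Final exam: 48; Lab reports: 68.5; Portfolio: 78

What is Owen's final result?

No Credit

Midterm exam score 88 ≥ 60: minimum met.
Weighted total:
  Midterm exam 88 × 0.12 = 10.56
  Presentations 55 × 0.05 = 2.75
  Reflections 50 × 0.16 = 8
  Final exam 48 × 0.2 = 9.6
  Lab reports 68.5 × 0.31 = 21.235
  Portfolio 78 × 0.16 = 12.48
Sum = 64.625
64.625 < 65 → No Credit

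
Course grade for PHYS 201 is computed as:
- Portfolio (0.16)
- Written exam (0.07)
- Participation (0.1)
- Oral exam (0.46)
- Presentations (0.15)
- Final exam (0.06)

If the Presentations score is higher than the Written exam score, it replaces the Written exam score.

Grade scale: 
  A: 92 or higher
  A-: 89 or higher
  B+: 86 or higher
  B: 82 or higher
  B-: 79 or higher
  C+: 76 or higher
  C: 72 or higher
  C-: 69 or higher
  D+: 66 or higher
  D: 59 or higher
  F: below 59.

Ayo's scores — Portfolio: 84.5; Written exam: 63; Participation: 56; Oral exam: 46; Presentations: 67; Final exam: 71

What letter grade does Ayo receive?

Presentations (67) > Written exam (63), so Written exam counts as 67.
Weighted total:
  Portfolio 84.5 × 0.16 = 13.52
  Written exam 67 × 0.07 = 4.69
  Participation 56 × 0.1 = 5.6
  Oral exam 46 × 0.46 = 21.16
  Presentations 67 × 0.15 = 10.05
  Final exam 71 × 0.06 = 4.26
Sum = 59.28
59.28 is ≥ 59 and < 66 → D

D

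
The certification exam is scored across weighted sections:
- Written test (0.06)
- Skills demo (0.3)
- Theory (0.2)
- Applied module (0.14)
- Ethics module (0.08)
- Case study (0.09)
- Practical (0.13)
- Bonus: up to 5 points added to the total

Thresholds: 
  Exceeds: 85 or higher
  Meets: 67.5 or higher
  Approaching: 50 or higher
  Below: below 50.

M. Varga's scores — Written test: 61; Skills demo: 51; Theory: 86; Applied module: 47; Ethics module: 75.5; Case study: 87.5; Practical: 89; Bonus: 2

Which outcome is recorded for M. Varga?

Meets

Weighted total:
  Written test 61 × 0.06 = 3.66
  Skills demo 51 × 0.3 = 15.3
  Theory 86 × 0.2 = 17.2
  Applied module 47 × 0.14 = 6.58
  Ethics module 75.5 × 0.08 = 6.04
  Case study 87.5 × 0.09 = 7.875
  Practical 89 × 0.13 = 11.57
Sum = 68.225
Bonus: 68.225 + 2 = 70.225
70.225 is ≥ 67.5 and < 85 → Meets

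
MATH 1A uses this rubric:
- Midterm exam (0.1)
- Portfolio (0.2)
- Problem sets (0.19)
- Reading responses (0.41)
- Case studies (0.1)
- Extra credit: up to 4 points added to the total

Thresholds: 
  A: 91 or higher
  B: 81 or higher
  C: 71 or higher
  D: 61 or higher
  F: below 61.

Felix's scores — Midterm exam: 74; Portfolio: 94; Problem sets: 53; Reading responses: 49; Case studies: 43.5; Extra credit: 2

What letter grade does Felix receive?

D

Weighted total:
  Midterm exam 74 × 0.1 = 7.4
  Portfolio 94 × 0.2 = 18.8
  Problem sets 53 × 0.19 = 10.07
  Reading responses 49 × 0.41 = 20.09
  Case studies 43.5 × 0.1 = 4.35
Sum = 60.71
Extra credit: 60.71 + 2 = 62.71
62.71 is ≥ 61 and < 71 → D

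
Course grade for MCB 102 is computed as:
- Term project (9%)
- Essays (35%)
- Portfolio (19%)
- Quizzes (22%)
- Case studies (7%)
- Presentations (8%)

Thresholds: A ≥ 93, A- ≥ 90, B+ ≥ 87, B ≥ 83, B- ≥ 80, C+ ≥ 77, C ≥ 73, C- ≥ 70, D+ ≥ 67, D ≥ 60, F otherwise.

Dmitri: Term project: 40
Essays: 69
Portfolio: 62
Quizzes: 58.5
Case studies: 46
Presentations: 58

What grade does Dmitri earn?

D

Weighted total:
  Term project 40 × 0.09 = 3.6
  Essays 69 × 0.35 = 24.15
  Portfolio 62 × 0.19 = 11.78
  Quizzes 58.5 × 0.22 = 12.87
  Case studies 46 × 0.07 = 3.22
  Presentations 58 × 0.08 = 4.64
Sum = 60.26
60.26 is ≥ 60 and < 67 → D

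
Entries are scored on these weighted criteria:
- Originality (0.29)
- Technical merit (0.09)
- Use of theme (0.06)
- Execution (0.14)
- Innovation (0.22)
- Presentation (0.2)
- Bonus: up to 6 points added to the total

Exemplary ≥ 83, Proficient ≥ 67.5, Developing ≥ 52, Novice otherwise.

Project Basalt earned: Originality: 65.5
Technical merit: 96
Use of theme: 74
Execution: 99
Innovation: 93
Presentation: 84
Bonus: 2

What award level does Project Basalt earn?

Exemplary

Weighted total:
  Originality 65.5 × 0.29 = 18.995
  Technical merit 96 × 0.09 = 8.64
  Use of theme 74 × 0.06 = 4.44
  Execution 99 × 0.14 = 13.86
  Innovation 93 × 0.22 = 20.46
  Presentation 84 × 0.2 = 16.8
Sum = 83.195
Bonus: 83.195 + 2 = 85.195
85.195 ≥ 83 → Exemplary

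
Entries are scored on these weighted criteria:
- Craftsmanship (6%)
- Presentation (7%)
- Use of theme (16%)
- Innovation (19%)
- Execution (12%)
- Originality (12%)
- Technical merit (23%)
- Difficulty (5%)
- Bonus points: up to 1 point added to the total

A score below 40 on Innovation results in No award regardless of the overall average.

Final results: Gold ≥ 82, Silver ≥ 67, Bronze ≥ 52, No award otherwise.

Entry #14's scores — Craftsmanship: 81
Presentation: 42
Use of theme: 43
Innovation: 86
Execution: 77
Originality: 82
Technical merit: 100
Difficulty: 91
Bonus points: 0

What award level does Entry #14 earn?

Silver

Innovation score 86 ≥ 40: minimum met.
Weighted total:
  Craftsmanship 81 × 0.06 = 4.86
  Presentation 42 × 0.07 = 2.94
  Use of theme 43 × 0.16 = 6.88
  Innovation 86 × 0.19 = 16.34
  Execution 77 × 0.12 = 9.24
  Originality 82 × 0.12 = 9.84
  Technical merit 100 × 0.23 = 23
  Difficulty 91 × 0.05 = 4.55
Sum = 77.65
Bonus points: 77.65 + 0 = 77.65
77.65 is ≥ 67 and < 82 → Silver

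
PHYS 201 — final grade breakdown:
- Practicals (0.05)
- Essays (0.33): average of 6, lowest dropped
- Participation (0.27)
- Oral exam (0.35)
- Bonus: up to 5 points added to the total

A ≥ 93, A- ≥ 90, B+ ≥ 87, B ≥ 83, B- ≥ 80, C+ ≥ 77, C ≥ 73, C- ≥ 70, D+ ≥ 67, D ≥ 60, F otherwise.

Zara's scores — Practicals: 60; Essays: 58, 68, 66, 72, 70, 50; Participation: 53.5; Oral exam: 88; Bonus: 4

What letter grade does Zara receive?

C

Essays: drop 50 → average of remaining 5 = 334/5 = 66.8
Weighted total:
  Practicals 60 × 0.05 = 3
  Essays 66.8 × 0.33 = 22.044
  Participation 53.5 × 0.27 = 14.445
  Oral exam 88 × 0.35 = 30.8
Sum = 70.289
Bonus: 70.289 + 4 = 74.289
74.289 is ≥ 73 and < 77 → C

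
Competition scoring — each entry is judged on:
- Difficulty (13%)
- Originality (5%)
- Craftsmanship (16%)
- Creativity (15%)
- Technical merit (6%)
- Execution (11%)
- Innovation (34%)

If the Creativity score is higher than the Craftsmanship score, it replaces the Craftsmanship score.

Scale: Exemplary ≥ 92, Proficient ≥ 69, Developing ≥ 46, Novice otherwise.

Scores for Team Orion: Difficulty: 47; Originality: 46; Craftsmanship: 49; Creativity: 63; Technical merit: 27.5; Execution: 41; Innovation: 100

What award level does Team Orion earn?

Creativity (63) > Craftsmanship (49), so Craftsmanship counts as 63.
Weighted total:
  Difficulty 47 × 0.13 = 6.11
  Originality 46 × 0.05 = 2.3
  Craftsmanship 63 × 0.16 = 10.08
  Creativity 63 × 0.15 = 9.45
  Technical merit 27.5 × 0.06 = 1.65
  Execution 41 × 0.11 = 4.51
  Innovation 100 × 0.34 = 34
Sum = 68.1
68.1 is ≥ 46 and < 69 → Developing

Developing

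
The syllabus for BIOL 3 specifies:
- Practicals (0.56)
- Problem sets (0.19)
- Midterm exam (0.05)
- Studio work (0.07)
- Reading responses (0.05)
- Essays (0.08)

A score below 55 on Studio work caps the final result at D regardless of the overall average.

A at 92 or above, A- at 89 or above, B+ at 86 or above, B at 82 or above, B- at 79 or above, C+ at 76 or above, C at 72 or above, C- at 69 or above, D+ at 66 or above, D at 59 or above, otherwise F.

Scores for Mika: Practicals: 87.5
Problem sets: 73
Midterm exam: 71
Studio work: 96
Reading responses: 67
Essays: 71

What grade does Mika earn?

Studio work score 96 ≥ 55: minimum met.
Weighted total:
  Practicals 87.5 × 0.56 = 49
  Problem sets 73 × 0.19 = 13.87
  Midterm exam 71 × 0.05 = 3.55
  Studio work 96 × 0.07 = 6.72
  Reading responses 67 × 0.05 = 3.35
  Essays 71 × 0.08 = 5.68
Sum = 82.17
82.17 is ≥ 82 and < 86 → B

B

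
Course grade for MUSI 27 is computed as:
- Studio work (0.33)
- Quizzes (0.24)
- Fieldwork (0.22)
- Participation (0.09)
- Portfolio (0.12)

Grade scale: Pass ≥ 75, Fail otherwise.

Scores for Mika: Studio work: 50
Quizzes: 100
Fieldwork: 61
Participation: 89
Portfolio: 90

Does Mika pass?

Fail

Weighted total:
  Studio work 50 × 0.33 = 16.5
  Quizzes 100 × 0.24 = 24
  Fieldwork 61 × 0.22 = 13.42
  Participation 89 × 0.09 = 8.01
  Portfolio 90 × 0.12 = 10.8
Sum = 72.73
72.73 < 75 → Fail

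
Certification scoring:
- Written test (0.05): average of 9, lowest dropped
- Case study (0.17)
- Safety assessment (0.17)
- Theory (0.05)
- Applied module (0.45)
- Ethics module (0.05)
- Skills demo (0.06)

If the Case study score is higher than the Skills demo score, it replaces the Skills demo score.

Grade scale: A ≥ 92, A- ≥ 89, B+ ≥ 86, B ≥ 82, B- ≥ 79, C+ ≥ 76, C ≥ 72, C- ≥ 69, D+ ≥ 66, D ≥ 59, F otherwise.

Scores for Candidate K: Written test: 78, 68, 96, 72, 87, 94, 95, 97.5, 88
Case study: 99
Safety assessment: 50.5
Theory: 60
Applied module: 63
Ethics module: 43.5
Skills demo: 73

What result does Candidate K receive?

Written test: drop 68 → average of remaining 8 = 707.5/8 = 88.4375
Case study (99) > Skills demo (73), so Skills demo counts as 99.
Weighted total:
  Written test 88.4375 × 0.05 = 4.421875
  Case study 99 × 0.17 = 16.83
  Safety assessment 50.5 × 0.17 = 8.585
  Theory 60 × 0.05 = 3
  Applied module 63 × 0.45 = 28.35
  Ethics module 43.5 × 0.05 = 2.175
  Skills demo 99 × 0.06 = 5.94
Sum = 69.301875
69.301875 is ≥ 69 and < 72 → C-

C-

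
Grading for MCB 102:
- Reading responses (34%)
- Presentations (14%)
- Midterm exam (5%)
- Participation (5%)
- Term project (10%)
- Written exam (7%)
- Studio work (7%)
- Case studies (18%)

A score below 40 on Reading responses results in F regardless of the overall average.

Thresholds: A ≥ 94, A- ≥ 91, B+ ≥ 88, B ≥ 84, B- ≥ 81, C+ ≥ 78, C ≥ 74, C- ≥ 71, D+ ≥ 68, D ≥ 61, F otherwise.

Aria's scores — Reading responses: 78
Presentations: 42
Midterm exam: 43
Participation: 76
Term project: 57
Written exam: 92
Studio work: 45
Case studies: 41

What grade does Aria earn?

D

Reading responses score 78 ≥ 40: minimum met.
Weighted total:
  Reading responses 78 × 0.34 = 26.52
  Presentations 42 × 0.14 = 5.88
  Midterm exam 43 × 0.05 = 2.15
  Participation 76 × 0.05 = 3.8
  Term project 57 × 0.1 = 5.7
  Written exam 92 × 0.07 = 6.44
  Studio work 45 × 0.07 = 3.15
  Case studies 41 × 0.18 = 7.38
Sum = 61.02
61.02 is ≥ 61 and < 68 → D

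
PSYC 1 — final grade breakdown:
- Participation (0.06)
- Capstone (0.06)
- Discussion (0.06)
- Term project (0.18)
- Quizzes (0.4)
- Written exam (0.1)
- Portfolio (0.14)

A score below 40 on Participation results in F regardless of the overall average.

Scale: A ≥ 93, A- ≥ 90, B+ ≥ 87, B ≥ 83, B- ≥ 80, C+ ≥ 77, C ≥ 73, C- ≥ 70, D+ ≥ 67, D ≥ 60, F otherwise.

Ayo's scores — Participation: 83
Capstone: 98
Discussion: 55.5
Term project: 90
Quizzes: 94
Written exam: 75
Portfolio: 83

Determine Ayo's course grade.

Participation score 83 ≥ 40: minimum met.
Weighted total:
  Participation 83 × 0.06 = 4.98
  Capstone 98 × 0.06 = 5.88
  Discussion 55.5 × 0.06 = 3.33
  Term project 90 × 0.18 = 16.2
  Quizzes 94 × 0.4 = 37.6
  Written exam 75 × 0.1 = 7.5
  Portfolio 83 × 0.14 = 11.62
Sum = 87.11
87.11 is ≥ 87 and < 90 → B+

B+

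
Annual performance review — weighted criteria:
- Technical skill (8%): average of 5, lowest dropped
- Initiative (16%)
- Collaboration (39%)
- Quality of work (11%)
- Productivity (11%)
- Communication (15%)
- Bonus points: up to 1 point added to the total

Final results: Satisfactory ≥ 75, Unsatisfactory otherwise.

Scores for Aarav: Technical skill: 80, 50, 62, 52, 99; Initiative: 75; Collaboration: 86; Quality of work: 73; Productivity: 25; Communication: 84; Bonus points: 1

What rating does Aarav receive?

Satisfactory

Technical skill: drop 50 → average of remaining 4 = 293/4 = 73.25
Weighted total:
  Technical skill 73.25 × 0.08 = 5.86
  Initiative 75 × 0.16 = 12
  Collaboration 86 × 0.39 = 33.54
  Quality of work 73 × 0.11 = 8.03
  Productivity 25 × 0.11 = 2.75
  Communication 84 × 0.15 = 12.6
Sum = 74.78
Bonus points: 74.78 + 1 = 75.78
75.78 ≥ 75 → Satisfactory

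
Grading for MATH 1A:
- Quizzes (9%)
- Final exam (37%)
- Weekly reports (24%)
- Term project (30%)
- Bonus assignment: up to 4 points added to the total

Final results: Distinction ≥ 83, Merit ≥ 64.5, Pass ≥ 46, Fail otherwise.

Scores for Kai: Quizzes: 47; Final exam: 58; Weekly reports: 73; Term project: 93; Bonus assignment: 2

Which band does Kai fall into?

Weighted total:
  Quizzes 47 × 0.09 = 4.23
  Final exam 58 × 0.37 = 21.46
  Weekly reports 73 × 0.24 = 17.52
  Term project 93 × 0.3 = 27.9
Sum = 71.11
Bonus assignment: 71.11 + 2 = 73.11
73.11 is ≥ 64.5 and < 83 → Merit

Merit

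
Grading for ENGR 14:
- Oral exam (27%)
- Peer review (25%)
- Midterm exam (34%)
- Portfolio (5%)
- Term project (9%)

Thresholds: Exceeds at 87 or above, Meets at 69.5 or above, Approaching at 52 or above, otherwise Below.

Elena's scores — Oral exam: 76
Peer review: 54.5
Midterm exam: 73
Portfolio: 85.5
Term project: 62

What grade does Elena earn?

Weighted total:
  Oral exam 76 × 0.27 = 20.52
  Peer review 54.5 × 0.25 = 13.625
  Midterm exam 73 × 0.34 = 24.82
  Portfolio 85.5 × 0.05 = 4.275
  Term project 62 × 0.09 = 5.58
Sum = 68.82
68.82 is ≥ 52 and < 69.5 → Approaching

Approaching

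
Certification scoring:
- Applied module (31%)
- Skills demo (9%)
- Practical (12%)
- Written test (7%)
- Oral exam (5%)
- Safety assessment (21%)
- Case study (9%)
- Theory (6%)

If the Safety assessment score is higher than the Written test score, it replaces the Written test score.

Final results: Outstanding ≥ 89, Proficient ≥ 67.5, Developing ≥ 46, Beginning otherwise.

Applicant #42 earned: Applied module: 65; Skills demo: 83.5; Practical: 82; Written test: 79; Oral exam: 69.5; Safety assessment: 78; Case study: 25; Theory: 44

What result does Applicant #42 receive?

Proficient

Safety assessment (78) ≤ Written test (79), so Written test stays at 79.
Weighted total:
  Applied module 65 × 0.31 = 20.15
  Skills demo 83.5 × 0.09 = 7.515
  Practical 82 × 0.12 = 9.84
  Written test 79 × 0.07 = 5.53
  Oral exam 69.5 × 0.05 = 3.475
  Safety assessment 78 × 0.21 = 16.38
  Case study 25 × 0.09 = 2.25
  Theory 44 × 0.06 = 2.64
Sum = 67.78
67.78 is ≥ 67.5 and < 89 → Proficient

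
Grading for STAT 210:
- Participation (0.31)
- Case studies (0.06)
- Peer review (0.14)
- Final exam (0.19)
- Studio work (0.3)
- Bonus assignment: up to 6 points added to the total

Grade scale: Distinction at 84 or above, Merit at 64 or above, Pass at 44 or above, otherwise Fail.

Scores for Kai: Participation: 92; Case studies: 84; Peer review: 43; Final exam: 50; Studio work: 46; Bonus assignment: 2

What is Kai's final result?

Weighted total:
  Participation 92 × 0.31 = 28.52
  Case studies 84 × 0.06 = 5.04
  Peer review 43 × 0.14 = 6.02
  Final exam 50 × 0.19 = 9.5
  Studio work 46 × 0.3 = 13.8
Sum = 62.88
Bonus assignment: 62.88 + 2 = 64.88
64.88 is ≥ 64 and < 84 → Merit

Merit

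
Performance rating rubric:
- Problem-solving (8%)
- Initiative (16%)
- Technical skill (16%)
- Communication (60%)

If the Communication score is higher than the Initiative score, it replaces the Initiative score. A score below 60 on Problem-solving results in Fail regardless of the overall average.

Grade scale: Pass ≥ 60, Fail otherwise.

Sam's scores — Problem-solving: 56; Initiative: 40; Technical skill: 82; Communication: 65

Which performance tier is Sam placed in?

Communication (65) > Initiative (40), so Initiative counts as 65.
Problem-solving score 56 < 60: minimum not met.
Weighted total:
  Problem-solving 56 × 0.08 = 4.48
  Initiative 65 × 0.16 = 10.4
  Technical skill 82 × 0.16 = 13.12
  Communication 65 × 0.6 = 39
Sum = 67
Because the Problem-solving minimum was not met, the result is Fail.

Fail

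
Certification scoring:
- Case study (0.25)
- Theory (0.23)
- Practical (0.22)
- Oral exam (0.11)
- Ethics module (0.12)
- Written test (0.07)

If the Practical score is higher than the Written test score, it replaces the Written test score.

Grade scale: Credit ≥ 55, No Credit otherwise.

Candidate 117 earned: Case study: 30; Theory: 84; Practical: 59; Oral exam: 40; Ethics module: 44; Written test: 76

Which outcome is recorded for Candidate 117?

Practical (59) ≤ Written test (76), so Written test stays at 76.
Weighted total:
  Case study 30 × 0.25 = 7.5
  Theory 84 × 0.23 = 19.32
  Practical 59 × 0.22 = 12.98
  Oral exam 40 × 0.11 = 4.4
  Ethics module 44 × 0.12 = 5.28
  Written test 76 × 0.07 = 5.32
Sum = 54.8
54.8 < 55 → No Credit

No Credit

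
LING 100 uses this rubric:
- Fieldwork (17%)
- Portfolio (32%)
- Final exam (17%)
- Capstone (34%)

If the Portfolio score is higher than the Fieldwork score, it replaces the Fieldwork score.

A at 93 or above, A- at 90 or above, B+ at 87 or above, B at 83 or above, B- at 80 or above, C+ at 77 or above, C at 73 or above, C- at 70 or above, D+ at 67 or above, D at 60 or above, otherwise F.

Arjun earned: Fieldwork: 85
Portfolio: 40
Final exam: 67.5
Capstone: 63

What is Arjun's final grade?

Portfolio (40) ≤ Fieldwork (85), so Fieldwork stays at 85.
Weighted total:
  Fieldwork 85 × 0.17 = 14.45
  Portfolio 40 × 0.32 = 12.8
  Final exam 67.5 × 0.17 = 11.475
  Capstone 63 × 0.34 = 21.42
Sum = 60.145
60.145 is ≥ 60 and < 67 → D

D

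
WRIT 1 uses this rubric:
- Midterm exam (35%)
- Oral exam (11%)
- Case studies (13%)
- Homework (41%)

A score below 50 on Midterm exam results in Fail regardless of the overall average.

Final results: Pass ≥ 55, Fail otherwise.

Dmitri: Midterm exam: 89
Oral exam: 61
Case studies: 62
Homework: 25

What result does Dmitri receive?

Pass

Midterm exam score 89 ≥ 50: minimum met.
Weighted total:
  Midterm exam 89 × 0.35 = 31.15
  Oral exam 61 × 0.11 = 6.71
  Case studies 62 × 0.13 = 8.06
  Homework 25 × 0.41 = 10.25
Sum = 56.17
56.17 ≥ 55 → Pass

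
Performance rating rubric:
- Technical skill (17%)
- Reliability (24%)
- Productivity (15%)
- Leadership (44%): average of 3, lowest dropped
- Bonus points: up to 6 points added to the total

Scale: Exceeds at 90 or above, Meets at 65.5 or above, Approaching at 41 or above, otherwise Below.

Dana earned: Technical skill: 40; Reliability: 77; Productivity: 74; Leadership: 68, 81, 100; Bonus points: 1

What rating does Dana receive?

Leadership: drop 68 → average of remaining 2 = 181/2 = 90.5
Weighted total:
  Technical skill 40 × 0.17 = 6.8
  Reliability 77 × 0.24 = 18.48
  Productivity 74 × 0.15 = 11.1
  Leadership 90.5 × 0.44 = 39.82
Sum = 76.2
Bonus points: 76.2 + 1 = 77.2
77.2 is ≥ 65.5 and < 90 → Meets

Meets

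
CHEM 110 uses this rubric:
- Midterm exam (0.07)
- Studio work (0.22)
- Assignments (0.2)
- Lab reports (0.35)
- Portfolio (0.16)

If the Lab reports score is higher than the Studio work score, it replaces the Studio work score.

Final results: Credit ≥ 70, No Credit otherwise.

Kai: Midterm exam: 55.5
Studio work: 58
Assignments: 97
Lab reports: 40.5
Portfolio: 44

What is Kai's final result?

No Credit

Lab reports (40.5) ≤ Studio work (58), so Studio work stays at 58.
Weighted total:
  Midterm exam 55.5 × 0.07 = 3.885
  Studio work 58 × 0.22 = 12.76
  Assignments 97 × 0.2 = 19.4
  Lab reports 40.5 × 0.35 = 14.175
  Portfolio 44 × 0.16 = 7.04
Sum = 57.26
57.26 < 70 → No Credit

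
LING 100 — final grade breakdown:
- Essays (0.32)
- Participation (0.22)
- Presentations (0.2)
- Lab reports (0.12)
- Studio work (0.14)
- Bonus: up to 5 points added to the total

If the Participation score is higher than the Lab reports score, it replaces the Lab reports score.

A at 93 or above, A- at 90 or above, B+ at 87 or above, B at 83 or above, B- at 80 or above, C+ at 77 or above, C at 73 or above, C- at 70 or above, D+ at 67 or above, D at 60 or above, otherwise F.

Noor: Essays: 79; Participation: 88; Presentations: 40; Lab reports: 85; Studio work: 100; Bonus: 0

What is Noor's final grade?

C+

Participation (88) > Lab reports (85), so Lab reports counts as 88.
Weighted total:
  Essays 79 × 0.32 = 25.28
  Participation 88 × 0.22 = 19.36
  Presentations 40 × 0.2 = 8
  Lab reports 88 × 0.12 = 10.56
  Studio work 100 × 0.14 = 14
Sum = 77.2
Bonus: 77.2 + 0 = 77.2
77.2 is ≥ 77 and < 80 → C+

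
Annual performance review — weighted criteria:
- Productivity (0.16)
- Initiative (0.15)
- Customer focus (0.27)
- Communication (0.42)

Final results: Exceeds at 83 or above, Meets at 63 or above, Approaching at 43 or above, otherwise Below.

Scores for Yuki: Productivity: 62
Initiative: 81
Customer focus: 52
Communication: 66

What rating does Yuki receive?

Meets

Weighted total:
  Productivity 62 × 0.16 = 9.92
  Initiative 81 × 0.15 = 12.15
  Customer focus 52 × 0.27 = 14.04
  Communication 66 × 0.42 = 27.72
Sum = 63.83
63.83 is ≥ 63 and < 83 → Meets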